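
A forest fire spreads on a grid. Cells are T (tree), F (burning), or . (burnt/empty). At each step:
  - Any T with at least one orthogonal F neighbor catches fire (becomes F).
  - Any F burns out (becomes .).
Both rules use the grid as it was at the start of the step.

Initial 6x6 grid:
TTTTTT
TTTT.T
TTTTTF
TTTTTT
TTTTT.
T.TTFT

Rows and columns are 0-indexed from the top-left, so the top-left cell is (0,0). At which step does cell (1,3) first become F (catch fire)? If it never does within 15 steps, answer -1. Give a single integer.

Step 1: cell (1,3)='T' (+6 fires, +2 burnt)
Step 2: cell (1,3)='T' (+5 fires, +6 burnt)
Step 3: cell (1,3)='F' (+5 fires, +5 burnt)
  -> target ignites at step 3
Step 4: cell (1,3)='.' (+5 fires, +5 burnt)
Step 5: cell (1,3)='.' (+5 fires, +5 burnt)
Step 6: cell (1,3)='.' (+4 fires, +5 burnt)
Step 7: cell (1,3)='.' (+1 fires, +4 burnt)
Step 8: cell (1,3)='.' (+0 fires, +1 burnt)
  fire out at step 8

3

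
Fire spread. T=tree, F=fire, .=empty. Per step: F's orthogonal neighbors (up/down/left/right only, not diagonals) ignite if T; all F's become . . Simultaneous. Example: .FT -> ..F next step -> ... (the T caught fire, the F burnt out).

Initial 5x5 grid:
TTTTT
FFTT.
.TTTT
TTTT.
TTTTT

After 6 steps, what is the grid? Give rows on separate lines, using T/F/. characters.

Step 1: 4 trees catch fire, 2 burn out
  FFTTT
  ..FT.
  .FTTT
  TTTT.
  TTTTT
Step 2: 4 trees catch fire, 4 burn out
  ..FTT
  ...F.
  ..FTT
  TFTT.
  TTTTT
Step 3: 5 trees catch fire, 4 burn out
  ...FT
  .....
  ...FT
  F.FT.
  TFTTT
Step 4: 5 trees catch fire, 5 burn out
  ....F
  .....
  ....F
  ...F.
  F.FTT
Step 5: 1 trees catch fire, 5 burn out
  .....
  .....
  .....
  .....
  ...FT
Step 6: 1 trees catch fire, 1 burn out
  .....
  .....
  .....
  .....
  ....F

.....
.....
.....
.....
....F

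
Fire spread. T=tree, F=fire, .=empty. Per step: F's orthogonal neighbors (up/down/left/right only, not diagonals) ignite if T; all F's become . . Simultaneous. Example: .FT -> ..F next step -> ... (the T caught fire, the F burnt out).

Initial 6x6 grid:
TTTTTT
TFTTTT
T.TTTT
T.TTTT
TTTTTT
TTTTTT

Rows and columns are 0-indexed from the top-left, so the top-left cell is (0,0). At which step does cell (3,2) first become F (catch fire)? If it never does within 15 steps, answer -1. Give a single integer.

Step 1: cell (3,2)='T' (+3 fires, +1 burnt)
Step 2: cell (3,2)='T' (+5 fires, +3 burnt)
Step 3: cell (3,2)='F' (+5 fires, +5 burnt)
  -> target ignites at step 3
Step 4: cell (3,2)='.' (+6 fires, +5 burnt)
Step 5: cell (3,2)='.' (+7 fires, +6 burnt)
Step 6: cell (3,2)='.' (+4 fires, +7 burnt)
Step 7: cell (3,2)='.' (+2 fires, +4 burnt)
Step 8: cell (3,2)='.' (+1 fires, +2 burnt)
Step 9: cell (3,2)='.' (+0 fires, +1 burnt)
  fire out at step 9

3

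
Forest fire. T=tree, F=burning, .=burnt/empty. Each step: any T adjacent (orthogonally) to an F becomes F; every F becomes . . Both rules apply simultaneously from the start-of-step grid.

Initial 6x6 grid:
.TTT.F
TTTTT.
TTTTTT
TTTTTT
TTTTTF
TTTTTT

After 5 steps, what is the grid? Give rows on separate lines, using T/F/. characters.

Step 1: 3 trees catch fire, 2 burn out
  .TTT..
  TTTTT.
  TTTTTT
  TTTTTF
  TTTTF.
  TTTTTF
Step 2: 4 trees catch fire, 3 burn out
  .TTT..
  TTTTT.
  TTTTTF
  TTTTF.
  TTTF..
  TTTTF.
Step 3: 4 trees catch fire, 4 burn out
  .TTT..
  TTTTT.
  TTTTF.
  TTTF..
  TTF...
  TTTF..
Step 4: 5 trees catch fire, 4 burn out
  .TTT..
  TTTTF.
  TTTF..
  TTF...
  TF....
  TTF...
Step 5: 5 trees catch fire, 5 burn out
  .TTT..
  TTTF..
  TTF...
  TF....
  F.....
  TF....

.TTT..
TTTF..
TTF...
TF....
F.....
TF....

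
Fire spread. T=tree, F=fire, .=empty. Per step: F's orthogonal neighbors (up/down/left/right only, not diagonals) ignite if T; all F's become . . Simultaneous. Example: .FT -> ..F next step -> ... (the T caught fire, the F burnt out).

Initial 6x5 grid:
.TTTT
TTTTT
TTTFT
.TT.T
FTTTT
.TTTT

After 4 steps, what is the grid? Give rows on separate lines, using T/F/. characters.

Step 1: 4 trees catch fire, 2 burn out
  .TTTT
  TTTFT
  TTF.F
  .TT.T
  .FTTT
  .TTTT
Step 2: 9 trees catch fire, 4 burn out
  .TTFT
  TTF.F
  TF...
  .FF.F
  ..FTT
  .FTTT
Step 3: 7 trees catch fire, 9 burn out
  .TF.F
  TF...
  F....
  .....
  ...FF
  ..FTT
Step 4: 4 trees catch fire, 7 burn out
  .F...
  F....
  .....
  .....
  .....
  ...FF

.F...
F....
.....
.....
.....
...FF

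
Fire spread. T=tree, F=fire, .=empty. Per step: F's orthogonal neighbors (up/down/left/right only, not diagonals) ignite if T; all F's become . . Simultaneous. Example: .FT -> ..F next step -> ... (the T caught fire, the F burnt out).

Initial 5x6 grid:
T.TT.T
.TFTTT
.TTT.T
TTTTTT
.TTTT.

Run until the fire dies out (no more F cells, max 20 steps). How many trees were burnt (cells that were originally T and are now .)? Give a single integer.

Answer: 21

Derivation:
Step 1: +4 fires, +1 burnt (F count now 4)
Step 2: +5 fires, +4 burnt (F count now 5)
Step 3: +4 fires, +5 burnt (F count now 4)
Step 4: +6 fires, +4 burnt (F count now 6)
Step 5: +2 fires, +6 burnt (F count now 2)
Step 6: +0 fires, +2 burnt (F count now 0)
Fire out after step 6
Initially T: 22, now '.': 29
Total burnt (originally-T cells now '.'): 21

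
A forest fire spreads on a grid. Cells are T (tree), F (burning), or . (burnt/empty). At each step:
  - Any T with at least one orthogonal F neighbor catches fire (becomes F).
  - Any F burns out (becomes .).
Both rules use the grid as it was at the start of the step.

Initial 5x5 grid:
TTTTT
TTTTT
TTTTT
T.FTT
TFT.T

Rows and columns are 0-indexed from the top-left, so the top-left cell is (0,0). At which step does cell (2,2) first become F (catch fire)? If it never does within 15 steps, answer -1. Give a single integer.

Step 1: cell (2,2)='F' (+4 fires, +2 burnt)
  -> target ignites at step 1
Step 2: cell (2,2)='.' (+5 fires, +4 burnt)
Step 3: cell (2,2)='.' (+6 fires, +5 burnt)
Step 4: cell (2,2)='.' (+4 fires, +6 burnt)
Step 5: cell (2,2)='.' (+2 fires, +4 burnt)
Step 6: cell (2,2)='.' (+0 fires, +2 burnt)
  fire out at step 6

1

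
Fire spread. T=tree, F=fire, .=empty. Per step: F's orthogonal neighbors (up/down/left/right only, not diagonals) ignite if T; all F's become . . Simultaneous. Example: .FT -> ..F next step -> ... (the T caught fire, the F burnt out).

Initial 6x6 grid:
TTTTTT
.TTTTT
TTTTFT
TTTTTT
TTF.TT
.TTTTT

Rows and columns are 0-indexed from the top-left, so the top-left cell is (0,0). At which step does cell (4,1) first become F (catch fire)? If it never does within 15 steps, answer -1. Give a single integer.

Step 1: cell (4,1)='F' (+7 fires, +2 burnt)
  -> target ignites at step 1
Step 2: cell (4,1)='.' (+11 fires, +7 burnt)
Step 3: cell (4,1)='.' (+7 fires, +11 burnt)
Step 4: cell (4,1)='.' (+4 fires, +7 burnt)
Step 5: cell (4,1)='.' (+1 fires, +4 burnt)
Step 6: cell (4,1)='.' (+1 fires, +1 burnt)
Step 7: cell (4,1)='.' (+0 fires, +1 burnt)
  fire out at step 7

1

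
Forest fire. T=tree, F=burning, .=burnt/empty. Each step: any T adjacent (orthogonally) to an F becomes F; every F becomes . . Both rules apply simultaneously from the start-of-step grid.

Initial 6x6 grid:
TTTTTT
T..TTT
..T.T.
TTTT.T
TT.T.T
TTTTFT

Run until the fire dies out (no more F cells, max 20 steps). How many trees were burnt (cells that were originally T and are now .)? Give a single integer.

Answer: 15

Derivation:
Step 1: +2 fires, +1 burnt (F count now 2)
Step 2: +3 fires, +2 burnt (F count now 3)
Step 3: +3 fires, +3 burnt (F count now 3)
Step 4: +3 fires, +3 burnt (F count now 3)
Step 5: +3 fires, +3 burnt (F count now 3)
Step 6: +1 fires, +3 burnt (F count now 1)
Step 7: +0 fires, +1 burnt (F count now 0)
Fire out after step 7
Initially T: 26, now '.': 25
Total burnt (originally-T cells now '.'): 15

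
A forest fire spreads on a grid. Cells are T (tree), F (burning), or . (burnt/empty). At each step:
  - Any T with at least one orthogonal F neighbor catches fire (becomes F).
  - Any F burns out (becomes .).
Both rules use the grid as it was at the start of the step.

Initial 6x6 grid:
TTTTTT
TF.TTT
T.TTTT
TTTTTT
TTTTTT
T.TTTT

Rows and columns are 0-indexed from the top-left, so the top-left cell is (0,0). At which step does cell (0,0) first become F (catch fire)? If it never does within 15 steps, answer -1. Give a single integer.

Step 1: cell (0,0)='T' (+2 fires, +1 burnt)
Step 2: cell (0,0)='F' (+3 fires, +2 burnt)
  -> target ignites at step 2
Step 3: cell (0,0)='.' (+2 fires, +3 burnt)
Step 4: cell (0,0)='.' (+4 fires, +2 burnt)
Step 5: cell (0,0)='.' (+6 fires, +4 burnt)
Step 6: cell (0,0)='.' (+5 fires, +6 burnt)
Step 7: cell (0,0)='.' (+4 fires, +5 burnt)
Step 8: cell (0,0)='.' (+3 fires, +4 burnt)
Step 9: cell (0,0)='.' (+2 fires, +3 burnt)
Step 10: cell (0,0)='.' (+1 fires, +2 burnt)
Step 11: cell (0,0)='.' (+0 fires, +1 burnt)
  fire out at step 11

2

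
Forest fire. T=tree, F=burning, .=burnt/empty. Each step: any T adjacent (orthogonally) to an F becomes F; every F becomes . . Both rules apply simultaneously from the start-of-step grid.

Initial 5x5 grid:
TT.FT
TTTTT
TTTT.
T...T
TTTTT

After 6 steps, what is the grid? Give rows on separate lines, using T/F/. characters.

Step 1: 2 trees catch fire, 1 burn out
  TT..F
  TTTFT
  TTTT.
  T...T
  TTTTT
Step 2: 3 trees catch fire, 2 burn out
  TT...
  TTF.F
  TTTF.
  T...T
  TTTTT
Step 3: 2 trees catch fire, 3 burn out
  TT...
  TF...
  TTF..
  T...T
  TTTTT
Step 4: 3 trees catch fire, 2 burn out
  TF...
  F....
  TF...
  T...T
  TTTTT
Step 5: 2 trees catch fire, 3 burn out
  F....
  .....
  F....
  T...T
  TTTTT
Step 6: 1 trees catch fire, 2 burn out
  .....
  .....
  .....
  F...T
  TTTTT

.....
.....
.....
F...T
TTTTT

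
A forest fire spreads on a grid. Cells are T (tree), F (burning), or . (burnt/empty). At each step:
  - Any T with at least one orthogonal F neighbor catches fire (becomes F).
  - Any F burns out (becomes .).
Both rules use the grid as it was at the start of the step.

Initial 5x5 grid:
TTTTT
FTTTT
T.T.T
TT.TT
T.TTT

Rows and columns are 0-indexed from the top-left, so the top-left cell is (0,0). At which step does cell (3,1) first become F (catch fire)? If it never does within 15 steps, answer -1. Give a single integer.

Step 1: cell (3,1)='T' (+3 fires, +1 burnt)
Step 2: cell (3,1)='T' (+3 fires, +3 burnt)
Step 3: cell (3,1)='F' (+5 fires, +3 burnt)
  -> target ignites at step 3
Step 4: cell (3,1)='.' (+2 fires, +5 burnt)
Step 5: cell (3,1)='.' (+2 fires, +2 burnt)
Step 6: cell (3,1)='.' (+1 fires, +2 burnt)
Step 7: cell (3,1)='.' (+2 fires, +1 burnt)
Step 8: cell (3,1)='.' (+1 fires, +2 burnt)
Step 9: cell (3,1)='.' (+1 fires, +1 burnt)
Step 10: cell (3,1)='.' (+0 fires, +1 burnt)
  fire out at step 10

3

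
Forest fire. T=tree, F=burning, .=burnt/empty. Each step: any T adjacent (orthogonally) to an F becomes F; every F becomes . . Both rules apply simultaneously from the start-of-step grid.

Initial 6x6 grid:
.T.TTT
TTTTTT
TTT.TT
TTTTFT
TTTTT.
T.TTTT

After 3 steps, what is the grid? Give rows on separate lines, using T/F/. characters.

Step 1: 4 trees catch fire, 1 burn out
  .T.TTT
  TTTTTT
  TTT.FT
  TTTF.F
  TTTTF.
  T.TTTT
Step 2: 5 trees catch fire, 4 burn out
  .T.TTT
  TTTTFT
  TTT..F
  TTF...
  TTTF..
  T.TTFT
Step 3: 8 trees catch fire, 5 burn out
  .T.TFT
  TTTF.F
  TTF...
  TF....
  TTF...
  T.TF.F

.T.TFT
TTTF.F
TTF...
TF....
TTF...
T.TF.F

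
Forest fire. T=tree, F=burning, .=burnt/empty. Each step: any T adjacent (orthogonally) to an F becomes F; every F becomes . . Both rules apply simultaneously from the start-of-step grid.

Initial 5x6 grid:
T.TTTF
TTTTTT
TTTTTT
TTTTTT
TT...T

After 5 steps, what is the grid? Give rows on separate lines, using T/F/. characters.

Step 1: 2 trees catch fire, 1 burn out
  T.TTF.
  TTTTTF
  TTTTTT
  TTTTTT
  TT...T
Step 2: 3 trees catch fire, 2 burn out
  T.TF..
  TTTTF.
  TTTTTF
  TTTTTT
  TT...T
Step 3: 4 trees catch fire, 3 burn out
  T.F...
  TTTF..
  TTTTF.
  TTTTTF
  TT...T
Step 4: 4 trees catch fire, 4 burn out
  T.....
  TTF...
  TTTF..
  TTTTF.
  TT...F
Step 5: 3 trees catch fire, 4 burn out
  T.....
  TF....
  TTF...
  TTTF..
  TT....

T.....
TF....
TTF...
TTTF..
TT....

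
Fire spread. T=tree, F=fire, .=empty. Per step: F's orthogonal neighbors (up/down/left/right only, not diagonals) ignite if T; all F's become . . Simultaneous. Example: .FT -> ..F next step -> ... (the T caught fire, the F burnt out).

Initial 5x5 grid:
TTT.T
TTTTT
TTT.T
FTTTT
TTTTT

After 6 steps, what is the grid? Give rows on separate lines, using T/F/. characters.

Step 1: 3 trees catch fire, 1 burn out
  TTT.T
  TTTTT
  FTT.T
  .FTTT
  FTTTT
Step 2: 4 trees catch fire, 3 burn out
  TTT.T
  FTTTT
  .FT.T
  ..FTT
  .FTTT
Step 3: 5 trees catch fire, 4 burn out
  FTT.T
  .FTTT
  ..F.T
  ...FT
  ..FTT
Step 4: 4 trees catch fire, 5 burn out
  .FT.T
  ..FTT
  ....T
  ....F
  ...FT
Step 5: 4 trees catch fire, 4 burn out
  ..F.T
  ...FT
  ....F
  .....
  ....F
Step 6: 1 trees catch fire, 4 burn out
  ....T
  ....F
  .....
  .....
  .....

....T
....F
.....
.....
.....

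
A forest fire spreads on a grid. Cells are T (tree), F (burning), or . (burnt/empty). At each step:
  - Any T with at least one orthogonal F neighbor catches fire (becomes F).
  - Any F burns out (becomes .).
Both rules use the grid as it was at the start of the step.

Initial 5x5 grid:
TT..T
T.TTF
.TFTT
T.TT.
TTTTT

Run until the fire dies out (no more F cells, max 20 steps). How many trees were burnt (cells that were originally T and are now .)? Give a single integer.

Step 1: +7 fires, +2 burnt (F count now 7)
Step 2: +2 fires, +7 burnt (F count now 2)
Step 3: +2 fires, +2 burnt (F count now 2)
Step 4: +2 fires, +2 burnt (F count now 2)
Step 5: +1 fires, +2 burnt (F count now 1)
Step 6: +0 fires, +1 burnt (F count now 0)
Fire out after step 6
Initially T: 17, now '.': 22
Total burnt (originally-T cells now '.'): 14

Answer: 14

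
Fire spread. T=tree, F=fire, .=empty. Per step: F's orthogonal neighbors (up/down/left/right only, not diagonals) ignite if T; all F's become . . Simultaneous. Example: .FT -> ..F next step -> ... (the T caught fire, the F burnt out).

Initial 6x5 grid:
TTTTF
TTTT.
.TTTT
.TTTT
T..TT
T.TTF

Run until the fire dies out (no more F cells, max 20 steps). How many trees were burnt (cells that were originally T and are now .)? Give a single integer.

Step 1: +3 fires, +2 burnt (F count now 3)
Step 2: +5 fires, +3 burnt (F count now 5)
Step 3: +5 fires, +5 burnt (F count now 5)
Step 4: +4 fires, +5 burnt (F count now 4)
Step 5: +3 fires, +4 burnt (F count now 3)
Step 6: +0 fires, +3 burnt (F count now 0)
Fire out after step 6
Initially T: 22, now '.': 28
Total burnt (originally-T cells now '.'): 20

Answer: 20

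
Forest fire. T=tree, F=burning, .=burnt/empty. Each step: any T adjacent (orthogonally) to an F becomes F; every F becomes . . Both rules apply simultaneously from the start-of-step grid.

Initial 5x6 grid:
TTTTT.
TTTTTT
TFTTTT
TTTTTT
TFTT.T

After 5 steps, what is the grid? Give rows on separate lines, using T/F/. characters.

Step 1: 6 trees catch fire, 2 burn out
  TTTTT.
  TFTTTT
  F.FTTT
  TFTTTT
  F.FT.T
Step 2: 7 trees catch fire, 6 burn out
  TFTTT.
  F.FTTT
  ...FTT
  F.FTTT
  ...F.T
Step 3: 5 trees catch fire, 7 burn out
  F.FTT.
  ...FTT
  ....FT
  ...FTT
  .....T
Step 4: 4 trees catch fire, 5 burn out
  ...FT.
  ....FT
  .....F
  ....FT
  .....T
Step 5: 3 trees catch fire, 4 burn out
  ....F.
  .....F
  ......
  .....F
  .....T

....F.
.....F
......
.....F
.....T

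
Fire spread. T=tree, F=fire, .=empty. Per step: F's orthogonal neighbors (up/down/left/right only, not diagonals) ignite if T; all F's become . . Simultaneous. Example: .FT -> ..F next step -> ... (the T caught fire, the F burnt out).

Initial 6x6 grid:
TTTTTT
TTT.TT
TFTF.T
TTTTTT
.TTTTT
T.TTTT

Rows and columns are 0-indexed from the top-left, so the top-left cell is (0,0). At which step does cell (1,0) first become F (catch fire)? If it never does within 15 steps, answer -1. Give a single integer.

Step 1: cell (1,0)='T' (+5 fires, +2 burnt)
Step 2: cell (1,0)='F' (+8 fires, +5 burnt)
  -> target ignites at step 2
Step 3: cell (1,0)='.' (+6 fires, +8 burnt)
Step 4: cell (1,0)='.' (+5 fires, +6 burnt)
Step 5: cell (1,0)='.' (+3 fires, +5 burnt)
Step 6: cell (1,0)='.' (+2 fires, +3 burnt)
Step 7: cell (1,0)='.' (+0 fires, +2 burnt)
  fire out at step 7

2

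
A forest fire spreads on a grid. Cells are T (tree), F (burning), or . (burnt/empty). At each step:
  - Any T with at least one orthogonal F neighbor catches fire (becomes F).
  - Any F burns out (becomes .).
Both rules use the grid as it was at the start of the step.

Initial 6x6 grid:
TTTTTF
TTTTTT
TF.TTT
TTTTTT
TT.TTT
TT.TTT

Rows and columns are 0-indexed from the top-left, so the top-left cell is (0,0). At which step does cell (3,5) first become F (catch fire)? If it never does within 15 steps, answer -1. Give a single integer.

Step 1: cell (3,5)='T' (+5 fires, +2 burnt)
Step 2: cell (3,5)='T' (+9 fires, +5 burnt)
Step 3: cell (3,5)='F' (+8 fires, +9 burnt)
  -> target ignites at step 3
Step 4: cell (3,5)='.' (+5 fires, +8 burnt)
Step 5: cell (3,5)='.' (+3 fires, +5 burnt)
Step 6: cell (3,5)='.' (+1 fires, +3 burnt)
Step 7: cell (3,5)='.' (+0 fires, +1 burnt)
  fire out at step 7

3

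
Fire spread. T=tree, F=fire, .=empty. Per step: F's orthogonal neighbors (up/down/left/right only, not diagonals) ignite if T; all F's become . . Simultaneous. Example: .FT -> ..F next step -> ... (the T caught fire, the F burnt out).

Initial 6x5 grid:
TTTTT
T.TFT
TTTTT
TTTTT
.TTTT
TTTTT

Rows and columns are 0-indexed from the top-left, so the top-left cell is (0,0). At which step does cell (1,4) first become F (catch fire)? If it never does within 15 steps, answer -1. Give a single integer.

Step 1: cell (1,4)='F' (+4 fires, +1 burnt)
  -> target ignites at step 1
Step 2: cell (1,4)='.' (+5 fires, +4 burnt)
Step 3: cell (1,4)='.' (+5 fires, +5 burnt)
Step 4: cell (1,4)='.' (+6 fires, +5 burnt)
Step 5: cell (1,4)='.' (+5 fires, +6 burnt)
Step 6: cell (1,4)='.' (+1 fires, +5 burnt)
Step 7: cell (1,4)='.' (+1 fires, +1 burnt)
Step 8: cell (1,4)='.' (+0 fires, +1 burnt)
  fire out at step 8

1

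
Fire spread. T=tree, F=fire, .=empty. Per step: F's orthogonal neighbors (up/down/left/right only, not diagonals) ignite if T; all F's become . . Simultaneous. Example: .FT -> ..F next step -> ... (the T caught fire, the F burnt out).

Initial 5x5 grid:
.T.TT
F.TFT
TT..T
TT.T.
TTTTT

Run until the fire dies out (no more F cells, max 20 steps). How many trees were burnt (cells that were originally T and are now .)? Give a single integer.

Answer: 15

Derivation:
Step 1: +4 fires, +2 burnt (F count now 4)
Step 2: +4 fires, +4 burnt (F count now 4)
Step 3: +2 fires, +4 burnt (F count now 2)
Step 4: +1 fires, +2 burnt (F count now 1)
Step 5: +1 fires, +1 burnt (F count now 1)
Step 6: +1 fires, +1 burnt (F count now 1)
Step 7: +2 fires, +1 burnt (F count now 2)
Step 8: +0 fires, +2 burnt (F count now 0)
Fire out after step 8
Initially T: 16, now '.': 24
Total burnt (originally-T cells now '.'): 15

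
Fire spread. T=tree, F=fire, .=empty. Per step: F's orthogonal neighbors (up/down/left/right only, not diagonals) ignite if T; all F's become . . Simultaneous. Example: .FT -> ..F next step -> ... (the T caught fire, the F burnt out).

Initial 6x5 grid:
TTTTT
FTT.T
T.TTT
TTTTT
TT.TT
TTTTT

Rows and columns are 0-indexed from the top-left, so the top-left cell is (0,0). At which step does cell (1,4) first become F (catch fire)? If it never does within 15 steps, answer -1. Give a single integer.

Step 1: cell (1,4)='T' (+3 fires, +1 burnt)
Step 2: cell (1,4)='T' (+3 fires, +3 burnt)
Step 3: cell (1,4)='T' (+4 fires, +3 burnt)
Step 4: cell (1,4)='T' (+5 fires, +4 burnt)
Step 5: cell (1,4)='T' (+4 fires, +5 burnt)
Step 6: cell (1,4)='F' (+4 fires, +4 burnt)
  -> target ignites at step 6
Step 7: cell (1,4)='.' (+2 fires, +4 burnt)
Step 8: cell (1,4)='.' (+1 fires, +2 burnt)
Step 9: cell (1,4)='.' (+0 fires, +1 burnt)
  fire out at step 9

6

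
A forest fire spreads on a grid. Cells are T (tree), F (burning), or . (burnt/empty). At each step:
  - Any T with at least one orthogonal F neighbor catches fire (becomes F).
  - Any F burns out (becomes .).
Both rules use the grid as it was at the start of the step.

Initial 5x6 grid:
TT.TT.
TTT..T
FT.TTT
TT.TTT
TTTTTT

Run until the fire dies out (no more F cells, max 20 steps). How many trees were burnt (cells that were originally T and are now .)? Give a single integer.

Answer: 21

Derivation:
Step 1: +3 fires, +1 burnt (F count now 3)
Step 2: +4 fires, +3 burnt (F count now 4)
Step 3: +3 fires, +4 burnt (F count now 3)
Step 4: +1 fires, +3 burnt (F count now 1)
Step 5: +1 fires, +1 burnt (F count now 1)
Step 6: +2 fires, +1 burnt (F count now 2)
Step 7: +3 fires, +2 burnt (F count now 3)
Step 8: +2 fires, +3 burnt (F count now 2)
Step 9: +1 fires, +2 burnt (F count now 1)
Step 10: +1 fires, +1 burnt (F count now 1)
Step 11: +0 fires, +1 burnt (F count now 0)
Fire out after step 11
Initially T: 23, now '.': 28
Total burnt (originally-T cells now '.'): 21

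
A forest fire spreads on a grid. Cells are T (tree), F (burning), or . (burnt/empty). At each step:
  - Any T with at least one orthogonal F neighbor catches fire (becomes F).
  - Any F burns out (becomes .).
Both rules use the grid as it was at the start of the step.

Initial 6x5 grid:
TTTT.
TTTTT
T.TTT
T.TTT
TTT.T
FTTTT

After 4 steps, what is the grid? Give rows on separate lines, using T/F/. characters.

Step 1: 2 trees catch fire, 1 burn out
  TTTT.
  TTTTT
  T.TTT
  T.TTT
  FTT.T
  .FTTT
Step 2: 3 trees catch fire, 2 burn out
  TTTT.
  TTTTT
  T.TTT
  F.TTT
  .FT.T
  ..FTT
Step 3: 3 trees catch fire, 3 burn out
  TTTT.
  TTTTT
  F.TTT
  ..TTT
  ..F.T
  ...FT
Step 4: 3 trees catch fire, 3 burn out
  TTTT.
  FTTTT
  ..TTT
  ..FTT
  ....T
  ....F

TTTT.
FTTTT
..TTT
..FTT
....T
....F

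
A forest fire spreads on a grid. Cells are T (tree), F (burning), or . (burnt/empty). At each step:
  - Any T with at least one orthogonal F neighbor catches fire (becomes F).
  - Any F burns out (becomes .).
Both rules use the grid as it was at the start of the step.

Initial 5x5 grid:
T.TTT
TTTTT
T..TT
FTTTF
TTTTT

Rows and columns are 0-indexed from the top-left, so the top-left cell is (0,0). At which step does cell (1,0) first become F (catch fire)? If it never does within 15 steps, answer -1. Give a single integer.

Step 1: cell (1,0)='T' (+6 fires, +2 burnt)
Step 2: cell (1,0)='F' (+6 fires, +6 burnt)
  -> target ignites at step 2
Step 3: cell (1,0)='.' (+5 fires, +6 burnt)
Step 4: cell (1,0)='.' (+2 fires, +5 burnt)
Step 5: cell (1,0)='.' (+1 fires, +2 burnt)
Step 6: cell (1,0)='.' (+0 fires, +1 burnt)
  fire out at step 6

2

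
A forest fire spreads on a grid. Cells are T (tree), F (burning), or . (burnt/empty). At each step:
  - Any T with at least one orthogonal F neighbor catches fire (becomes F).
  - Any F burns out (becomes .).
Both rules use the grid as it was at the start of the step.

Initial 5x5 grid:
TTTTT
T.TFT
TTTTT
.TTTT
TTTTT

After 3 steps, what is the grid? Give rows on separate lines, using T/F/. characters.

Step 1: 4 trees catch fire, 1 burn out
  TTTFT
  T.F.F
  TTTFT
  .TTTT
  TTTTT
Step 2: 5 trees catch fire, 4 burn out
  TTF.F
  T....
  TTF.F
  .TTFT
  TTTTT
Step 3: 5 trees catch fire, 5 burn out
  TF...
  T....
  TF...
  .TF.F
  TTTFT

TF...
T....
TF...
.TF.F
TTTFT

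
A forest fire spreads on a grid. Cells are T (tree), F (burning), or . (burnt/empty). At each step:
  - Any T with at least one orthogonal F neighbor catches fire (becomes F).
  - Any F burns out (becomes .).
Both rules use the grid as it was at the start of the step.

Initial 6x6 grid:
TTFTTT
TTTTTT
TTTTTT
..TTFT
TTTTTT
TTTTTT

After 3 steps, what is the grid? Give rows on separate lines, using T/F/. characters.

Step 1: 7 trees catch fire, 2 burn out
  TF.FTT
  TTFTTT
  TTTTFT
  ..TF.F
  TTTTFT
  TTTTTT
Step 2: 12 trees catch fire, 7 burn out
  F...FT
  TF.FFT
  TTFF.F
  ..F...
  TTTF.F
  TTTTFT
Step 3: 7 trees catch fire, 12 burn out
  .....F
  F....F
  TF....
  ......
  TTF...
  TTTF.F

.....F
F....F
TF....
......
TTF...
TTTF.F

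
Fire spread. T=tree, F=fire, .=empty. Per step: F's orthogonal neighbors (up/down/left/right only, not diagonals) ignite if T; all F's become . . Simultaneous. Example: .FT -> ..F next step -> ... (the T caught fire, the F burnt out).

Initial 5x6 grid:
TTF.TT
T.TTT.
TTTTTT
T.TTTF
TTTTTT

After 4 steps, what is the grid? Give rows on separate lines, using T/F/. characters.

Step 1: 5 trees catch fire, 2 burn out
  TF..TT
  T.FTT.
  TTTTTF
  T.TTF.
  TTTTTF
Step 2: 6 trees catch fire, 5 burn out
  F...TT
  T..FT.
  TTFTF.
  T.TF..
  TTTTF.
Step 3: 6 trees catch fire, 6 burn out
  ....TT
  F...F.
  TF.F..
  T.F...
  TTTF..
Step 4: 3 trees catch fire, 6 burn out
  ....FT
  ......
  F.....
  T.....
  TTF...

....FT
......
F.....
T.....
TTF...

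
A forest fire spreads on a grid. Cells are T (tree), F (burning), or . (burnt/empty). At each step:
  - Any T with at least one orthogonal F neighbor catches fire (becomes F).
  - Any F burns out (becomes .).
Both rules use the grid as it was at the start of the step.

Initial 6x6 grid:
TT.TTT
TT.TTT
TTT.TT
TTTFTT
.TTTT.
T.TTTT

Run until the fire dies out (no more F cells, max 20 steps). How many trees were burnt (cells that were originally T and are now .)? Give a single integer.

Answer: 28

Derivation:
Step 1: +3 fires, +1 burnt (F count now 3)
Step 2: +7 fires, +3 burnt (F count now 7)
Step 3: +7 fires, +7 burnt (F count now 7)
Step 4: +6 fires, +7 burnt (F count now 6)
Step 5: +4 fires, +6 burnt (F count now 4)
Step 6: +1 fires, +4 burnt (F count now 1)
Step 7: +0 fires, +1 burnt (F count now 0)
Fire out after step 7
Initially T: 29, now '.': 35
Total burnt (originally-T cells now '.'): 28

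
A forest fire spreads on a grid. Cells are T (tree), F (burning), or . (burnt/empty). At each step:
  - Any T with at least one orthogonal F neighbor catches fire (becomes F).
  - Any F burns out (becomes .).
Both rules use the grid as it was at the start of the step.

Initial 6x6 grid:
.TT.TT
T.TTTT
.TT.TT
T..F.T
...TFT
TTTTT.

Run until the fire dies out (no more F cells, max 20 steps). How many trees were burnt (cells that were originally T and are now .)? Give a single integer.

Step 1: +3 fires, +2 burnt (F count now 3)
Step 2: +2 fires, +3 burnt (F count now 2)
Step 3: +2 fires, +2 burnt (F count now 2)
Step 4: +3 fires, +2 burnt (F count now 3)
Step 5: +3 fires, +3 burnt (F count now 3)
Step 6: +2 fires, +3 burnt (F count now 2)
Step 7: +1 fires, +2 burnt (F count now 1)
Step 8: +2 fires, +1 burnt (F count now 2)
Step 9: +2 fires, +2 burnt (F count now 2)
Step 10: +0 fires, +2 burnt (F count now 0)
Fire out after step 10
Initially T: 22, now '.': 34
Total burnt (originally-T cells now '.'): 20

Answer: 20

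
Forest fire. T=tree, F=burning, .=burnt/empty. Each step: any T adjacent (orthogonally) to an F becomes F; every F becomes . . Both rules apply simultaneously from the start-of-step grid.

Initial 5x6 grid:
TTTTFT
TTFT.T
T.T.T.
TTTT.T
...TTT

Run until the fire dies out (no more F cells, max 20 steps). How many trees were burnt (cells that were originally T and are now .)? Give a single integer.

Step 1: +6 fires, +2 burnt (F count now 6)
Step 2: +4 fires, +6 burnt (F count now 4)
Step 3: +4 fires, +4 burnt (F count now 4)
Step 4: +2 fires, +4 burnt (F count now 2)
Step 5: +1 fires, +2 burnt (F count now 1)
Step 6: +1 fires, +1 burnt (F count now 1)
Step 7: +1 fires, +1 burnt (F count now 1)
Step 8: +0 fires, +1 burnt (F count now 0)
Fire out after step 8
Initially T: 20, now '.': 29
Total burnt (originally-T cells now '.'): 19

Answer: 19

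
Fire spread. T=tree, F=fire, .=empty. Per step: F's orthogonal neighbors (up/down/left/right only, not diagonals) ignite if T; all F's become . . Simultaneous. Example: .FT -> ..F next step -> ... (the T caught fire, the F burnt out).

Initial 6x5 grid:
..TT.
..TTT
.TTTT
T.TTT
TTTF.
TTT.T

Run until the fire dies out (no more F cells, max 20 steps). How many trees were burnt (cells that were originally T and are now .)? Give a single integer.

Answer: 19

Derivation:
Step 1: +2 fires, +1 burnt (F count now 2)
Step 2: +5 fires, +2 burnt (F count now 5)
Step 3: +5 fires, +5 burnt (F count now 5)
Step 4: +6 fires, +5 burnt (F count now 6)
Step 5: +1 fires, +6 burnt (F count now 1)
Step 6: +0 fires, +1 burnt (F count now 0)
Fire out after step 6
Initially T: 20, now '.': 29
Total burnt (originally-T cells now '.'): 19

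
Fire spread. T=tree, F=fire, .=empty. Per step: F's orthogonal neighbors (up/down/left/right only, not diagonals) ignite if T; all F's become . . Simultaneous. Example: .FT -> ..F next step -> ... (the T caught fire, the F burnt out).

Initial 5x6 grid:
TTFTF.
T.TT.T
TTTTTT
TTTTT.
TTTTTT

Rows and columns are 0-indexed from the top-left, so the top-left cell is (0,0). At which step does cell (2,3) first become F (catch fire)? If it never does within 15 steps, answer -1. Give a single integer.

Step 1: cell (2,3)='T' (+3 fires, +2 burnt)
Step 2: cell (2,3)='T' (+3 fires, +3 burnt)
Step 3: cell (2,3)='F' (+4 fires, +3 burnt)
  -> target ignites at step 3
Step 4: cell (2,3)='.' (+5 fires, +4 burnt)
Step 5: cell (2,3)='.' (+5 fires, +5 burnt)
Step 6: cell (2,3)='.' (+3 fires, +5 burnt)
Step 7: cell (2,3)='.' (+1 fires, +3 burnt)
Step 8: cell (2,3)='.' (+0 fires, +1 burnt)
  fire out at step 8

3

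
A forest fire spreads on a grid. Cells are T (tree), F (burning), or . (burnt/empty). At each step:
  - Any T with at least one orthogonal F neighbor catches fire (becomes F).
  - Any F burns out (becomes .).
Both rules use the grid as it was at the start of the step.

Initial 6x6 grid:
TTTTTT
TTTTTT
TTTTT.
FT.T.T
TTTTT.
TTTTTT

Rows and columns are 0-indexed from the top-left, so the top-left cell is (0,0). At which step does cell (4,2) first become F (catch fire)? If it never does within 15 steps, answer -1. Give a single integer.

Step 1: cell (4,2)='T' (+3 fires, +1 burnt)
Step 2: cell (4,2)='T' (+4 fires, +3 burnt)
Step 3: cell (4,2)='F' (+5 fires, +4 burnt)
  -> target ignites at step 3
Step 4: cell (4,2)='.' (+5 fires, +5 burnt)
Step 5: cell (4,2)='.' (+6 fires, +5 burnt)
Step 6: cell (4,2)='.' (+3 fires, +6 burnt)
Step 7: cell (4,2)='.' (+3 fires, +3 burnt)
Step 8: cell (4,2)='.' (+1 fires, +3 burnt)
Step 9: cell (4,2)='.' (+0 fires, +1 burnt)
  fire out at step 9

3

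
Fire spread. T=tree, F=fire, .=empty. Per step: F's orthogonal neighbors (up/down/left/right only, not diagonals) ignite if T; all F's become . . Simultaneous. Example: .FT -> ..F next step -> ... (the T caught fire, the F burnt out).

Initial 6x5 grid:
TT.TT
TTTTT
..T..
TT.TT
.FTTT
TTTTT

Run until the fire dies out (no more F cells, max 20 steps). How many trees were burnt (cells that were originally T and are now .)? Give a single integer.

Step 1: +3 fires, +1 burnt (F count now 3)
Step 2: +4 fires, +3 burnt (F count now 4)
Step 3: +3 fires, +4 burnt (F count now 3)
Step 4: +2 fires, +3 burnt (F count now 2)
Step 5: +0 fires, +2 burnt (F count now 0)
Fire out after step 5
Initially T: 22, now '.': 20
Total burnt (originally-T cells now '.'): 12

Answer: 12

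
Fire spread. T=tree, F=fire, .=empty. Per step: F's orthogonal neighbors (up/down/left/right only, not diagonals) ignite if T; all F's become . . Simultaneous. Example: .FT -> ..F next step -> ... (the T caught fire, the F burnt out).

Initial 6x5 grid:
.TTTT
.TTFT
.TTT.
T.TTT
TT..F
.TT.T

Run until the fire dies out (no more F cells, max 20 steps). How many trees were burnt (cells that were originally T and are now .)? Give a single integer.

Answer: 14

Derivation:
Step 1: +6 fires, +2 burnt (F count now 6)
Step 2: +5 fires, +6 burnt (F count now 5)
Step 3: +3 fires, +5 burnt (F count now 3)
Step 4: +0 fires, +3 burnt (F count now 0)
Fire out after step 4
Initially T: 19, now '.': 25
Total burnt (originally-T cells now '.'): 14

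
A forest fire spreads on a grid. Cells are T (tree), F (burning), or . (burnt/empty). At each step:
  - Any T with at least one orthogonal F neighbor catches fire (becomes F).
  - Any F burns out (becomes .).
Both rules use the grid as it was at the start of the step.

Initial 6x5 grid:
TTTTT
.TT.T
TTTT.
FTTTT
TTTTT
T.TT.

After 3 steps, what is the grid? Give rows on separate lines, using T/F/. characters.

Step 1: 3 trees catch fire, 1 burn out
  TTTTT
  .TT.T
  FTTT.
  .FTTT
  FTTTT
  T.TT.
Step 2: 4 trees catch fire, 3 burn out
  TTTTT
  .TT.T
  .FTT.
  ..FTT
  .FTTT
  F.TT.
Step 3: 4 trees catch fire, 4 burn out
  TTTTT
  .FT.T
  ..FT.
  ...FT
  ..FTT
  ..TT.

TTTTT
.FT.T
..FT.
...FT
..FTT
..TT.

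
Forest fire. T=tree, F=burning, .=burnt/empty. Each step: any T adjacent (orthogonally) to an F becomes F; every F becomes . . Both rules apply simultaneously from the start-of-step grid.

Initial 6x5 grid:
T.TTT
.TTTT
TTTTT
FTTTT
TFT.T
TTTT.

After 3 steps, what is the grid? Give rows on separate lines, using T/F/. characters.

Step 1: 5 trees catch fire, 2 burn out
  T.TTT
  .TTTT
  FTTTT
  .FTTT
  F.F.T
  TFTT.
Step 2: 4 trees catch fire, 5 burn out
  T.TTT
  .TTTT
  .FTTT
  ..FTT
  ....T
  F.FT.
Step 3: 4 trees catch fire, 4 burn out
  T.TTT
  .FTTT
  ..FTT
  ...FT
  ....T
  ...F.

T.TTT
.FTTT
..FTT
...FT
....T
...F.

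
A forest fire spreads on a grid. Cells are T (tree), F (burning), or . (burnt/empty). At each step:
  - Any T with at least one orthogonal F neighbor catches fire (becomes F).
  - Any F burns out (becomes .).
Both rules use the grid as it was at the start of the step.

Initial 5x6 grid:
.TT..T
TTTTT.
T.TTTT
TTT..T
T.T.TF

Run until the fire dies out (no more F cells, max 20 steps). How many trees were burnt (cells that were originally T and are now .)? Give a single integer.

Answer: 19

Derivation:
Step 1: +2 fires, +1 burnt (F count now 2)
Step 2: +1 fires, +2 burnt (F count now 1)
Step 3: +1 fires, +1 burnt (F count now 1)
Step 4: +2 fires, +1 burnt (F count now 2)
Step 5: +2 fires, +2 burnt (F count now 2)
Step 6: +2 fires, +2 burnt (F count now 2)
Step 7: +4 fires, +2 burnt (F count now 4)
Step 8: +3 fires, +4 burnt (F count now 3)
Step 9: +2 fires, +3 burnt (F count now 2)
Step 10: +0 fires, +2 burnt (F count now 0)
Fire out after step 10
Initially T: 20, now '.': 29
Total burnt (originally-T cells now '.'): 19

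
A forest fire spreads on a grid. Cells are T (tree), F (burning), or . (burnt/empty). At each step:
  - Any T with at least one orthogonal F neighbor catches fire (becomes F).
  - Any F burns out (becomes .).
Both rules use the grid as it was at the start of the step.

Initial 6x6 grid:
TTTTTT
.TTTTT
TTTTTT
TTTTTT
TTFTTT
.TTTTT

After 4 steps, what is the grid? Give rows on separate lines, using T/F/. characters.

Step 1: 4 trees catch fire, 1 burn out
  TTTTTT
  .TTTTT
  TTTTTT
  TTFTTT
  TF.FTT
  .TFTTT
Step 2: 7 trees catch fire, 4 burn out
  TTTTTT
  .TTTTT
  TTFTTT
  TF.FTT
  F...FT
  .F.FTT
Step 3: 7 trees catch fire, 7 burn out
  TTTTTT
  .TFTTT
  TF.FTT
  F...FT
  .....F
  ....FT
Step 4: 7 trees catch fire, 7 burn out
  TTFTTT
  .F.FTT
  F...FT
  .....F
  ......
  .....F

TTFTTT
.F.FTT
F...FT
.....F
......
.....F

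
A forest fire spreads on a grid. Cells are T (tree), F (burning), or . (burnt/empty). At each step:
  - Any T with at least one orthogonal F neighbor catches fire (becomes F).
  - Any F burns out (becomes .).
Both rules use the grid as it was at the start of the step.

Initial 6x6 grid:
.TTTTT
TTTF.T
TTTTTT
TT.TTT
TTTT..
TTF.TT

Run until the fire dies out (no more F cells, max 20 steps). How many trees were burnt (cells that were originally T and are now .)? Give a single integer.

Step 1: +5 fires, +2 burnt (F count now 5)
Step 2: +9 fires, +5 burnt (F count now 9)
Step 3: +8 fires, +9 burnt (F count now 8)
Step 4: +4 fires, +8 burnt (F count now 4)
Step 5: +0 fires, +4 burnt (F count now 0)
Fire out after step 5
Initially T: 28, now '.': 34
Total burnt (originally-T cells now '.'): 26

Answer: 26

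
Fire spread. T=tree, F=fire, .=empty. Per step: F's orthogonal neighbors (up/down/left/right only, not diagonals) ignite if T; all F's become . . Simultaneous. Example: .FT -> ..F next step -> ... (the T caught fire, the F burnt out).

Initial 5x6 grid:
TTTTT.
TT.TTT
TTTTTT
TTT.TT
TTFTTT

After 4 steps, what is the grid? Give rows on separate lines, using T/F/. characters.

Step 1: 3 trees catch fire, 1 burn out
  TTTTT.
  TT.TTT
  TTTTTT
  TTF.TT
  TF.FTT
Step 2: 4 trees catch fire, 3 burn out
  TTTTT.
  TT.TTT
  TTFTTT
  TF..TT
  F...FT
Step 3: 5 trees catch fire, 4 burn out
  TTTTT.
  TT.TTT
  TF.FTT
  F...FT
  .....F
Step 4: 5 trees catch fire, 5 burn out
  TTTTT.
  TF.FTT
  F...FT
  .....F
  ......

TTTTT.
TF.FTT
F...FT
.....F
......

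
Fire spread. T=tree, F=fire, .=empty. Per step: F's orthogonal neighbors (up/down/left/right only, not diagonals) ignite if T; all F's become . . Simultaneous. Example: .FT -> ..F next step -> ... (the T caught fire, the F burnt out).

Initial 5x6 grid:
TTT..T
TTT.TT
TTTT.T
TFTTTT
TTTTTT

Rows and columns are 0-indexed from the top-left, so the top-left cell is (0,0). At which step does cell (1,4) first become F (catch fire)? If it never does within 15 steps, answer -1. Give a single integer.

Step 1: cell (1,4)='T' (+4 fires, +1 burnt)
Step 2: cell (1,4)='T' (+6 fires, +4 burnt)
Step 3: cell (1,4)='T' (+6 fires, +6 burnt)
Step 4: cell (1,4)='T' (+4 fires, +6 burnt)
Step 5: cell (1,4)='T' (+2 fires, +4 burnt)
Step 6: cell (1,4)='T' (+1 fires, +2 burnt)
Step 7: cell (1,4)='F' (+2 fires, +1 burnt)
  -> target ignites at step 7
Step 8: cell (1,4)='.' (+0 fires, +2 burnt)
  fire out at step 8

7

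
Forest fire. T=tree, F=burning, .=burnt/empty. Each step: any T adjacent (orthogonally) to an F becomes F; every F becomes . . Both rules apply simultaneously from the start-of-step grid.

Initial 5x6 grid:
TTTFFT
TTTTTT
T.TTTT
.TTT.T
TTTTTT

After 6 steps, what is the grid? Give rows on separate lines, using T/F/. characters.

Step 1: 4 trees catch fire, 2 burn out
  TTF..F
  TTTFFT
  T.TTTT
  .TTT.T
  TTTTTT
Step 2: 5 trees catch fire, 4 burn out
  TF....
  TTF..F
  T.TFFT
  .TTT.T
  TTTTTT
Step 3: 5 trees catch fire, 5 burn out
  F.....
  TF....
  T.F..F
  .TTF.T
  TTTTTT
Step 4: 4 trees catch fire, 5 burn out
  ......
  F.....
  T.....
  .TF..F
  TTTFTT
Step 5: 5 trees catch fire, 4 burn out
  ......
  ......
  F.....
  .F....
  TTF.FF
Step 6: 1 trees catch fire, 5 burn out
  ......
  ......
  ......
  ......
  TF....

......
......
......
......
TF....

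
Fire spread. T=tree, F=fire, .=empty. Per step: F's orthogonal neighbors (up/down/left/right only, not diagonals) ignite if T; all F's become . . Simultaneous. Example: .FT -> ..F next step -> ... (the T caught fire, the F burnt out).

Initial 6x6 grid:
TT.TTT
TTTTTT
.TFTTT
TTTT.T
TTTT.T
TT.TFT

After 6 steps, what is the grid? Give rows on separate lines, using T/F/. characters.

Step 1: 6 trees catch fire, 2 burn out
  TT.TTT
  TTFTTT
  .F.FTT
  TTFT.T
  TTTT.T
  TT.F.F
Step 2: 8 trees catch fire, 6 burn out
  TT.TTT
  TF.FTT
  ....FT
  TF.F.T
  TTFF.F
  TT....
Step 3: 8 trees catch fire, 8 burn out
  TF.FTT
  F...FT
  .....F
  F....F
  TF....
  TT....
Step 4: 5 trees catch fire, 8 burn out
  F...FT
  .....F
  ......
  ......
  F.....
  TF....
Step 5: 2 trees catch fire, 5 burn out
  .....F
  ......
  ......
  ......
  ......
  F.....
Step 6: 0 trees catch fire, 2 burn out
  ......
  ......
  ......
  ......
  ......
  ......

......
......
......
......
......
......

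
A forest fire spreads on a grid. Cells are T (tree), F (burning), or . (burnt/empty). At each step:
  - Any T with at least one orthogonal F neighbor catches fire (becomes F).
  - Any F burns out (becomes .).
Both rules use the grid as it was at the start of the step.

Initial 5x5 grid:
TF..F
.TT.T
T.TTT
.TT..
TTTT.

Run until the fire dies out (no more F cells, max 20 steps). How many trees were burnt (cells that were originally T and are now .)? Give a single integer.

Step 1: +3 fires, +2 burnt (F count now 3)
Step 2: +2 fires, +3 burnt (F count now 2)
Step 3: +2 fires, +2 burnt (F count now 2)
Step 4: +1 fires, +2 burnt (F count now 1)
Step 5: +2 fires, +1 burnt (F count now 2)
Step 6: +2 fires, +2 burnt (F count now 2)
Step 7: +1 fires, +2 burnt (F count now 1)
Step 8: +0 fires, +1 burnt (F count now 0)
Fire out after step 8
Initially T: 14, now '.': 24
Total burnt (originally-T cells now '.'): 13

Answer: 13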